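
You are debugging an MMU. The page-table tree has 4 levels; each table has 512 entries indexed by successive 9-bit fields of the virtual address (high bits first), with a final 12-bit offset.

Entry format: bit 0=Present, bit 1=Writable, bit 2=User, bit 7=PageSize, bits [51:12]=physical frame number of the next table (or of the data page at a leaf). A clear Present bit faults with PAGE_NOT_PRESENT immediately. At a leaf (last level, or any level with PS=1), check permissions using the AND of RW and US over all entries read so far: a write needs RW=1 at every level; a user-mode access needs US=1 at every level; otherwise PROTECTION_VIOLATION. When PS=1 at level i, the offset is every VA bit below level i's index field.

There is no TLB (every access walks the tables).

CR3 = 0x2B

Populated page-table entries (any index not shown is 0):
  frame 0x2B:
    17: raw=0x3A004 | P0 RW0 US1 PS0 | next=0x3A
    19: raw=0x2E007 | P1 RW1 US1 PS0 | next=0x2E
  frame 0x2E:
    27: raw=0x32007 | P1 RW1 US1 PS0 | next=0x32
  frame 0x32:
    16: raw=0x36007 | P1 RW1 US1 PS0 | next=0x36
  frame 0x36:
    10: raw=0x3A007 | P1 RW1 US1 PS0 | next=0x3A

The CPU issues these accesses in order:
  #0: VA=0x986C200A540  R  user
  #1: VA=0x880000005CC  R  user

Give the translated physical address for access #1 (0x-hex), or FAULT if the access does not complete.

Per-access translation:
#0 VA=0x986C200A540 (r,user):
  L0: frame=0x2B idx=19 entry=0x2E007 [P=1 RW=1 US=1 PS=0]
  L1: frame=0x2E idx=27 entry=0x32007 [P=1 RW=1 US=1 PS=0]
  L2: frame=0x32 idx=16 entry=0x36007 [P=1 RW=1 US=1 PS=0]
  L3: frame=0x36 idx=10 entry=0x3A007 [P=1 RW=1 US=1 PS=0]
  ⇒ phys 0x3A540  [4 reads]
#1 VA=0x880000005CC (r,user):
  L0: frame=0x2B idx=17 entry=0x3A004 [P=0 RW=0 US=1 PS=0]
  ✗ PAGE_NOT_PRESENT  [1 reads]

Access #1 PA: FAULT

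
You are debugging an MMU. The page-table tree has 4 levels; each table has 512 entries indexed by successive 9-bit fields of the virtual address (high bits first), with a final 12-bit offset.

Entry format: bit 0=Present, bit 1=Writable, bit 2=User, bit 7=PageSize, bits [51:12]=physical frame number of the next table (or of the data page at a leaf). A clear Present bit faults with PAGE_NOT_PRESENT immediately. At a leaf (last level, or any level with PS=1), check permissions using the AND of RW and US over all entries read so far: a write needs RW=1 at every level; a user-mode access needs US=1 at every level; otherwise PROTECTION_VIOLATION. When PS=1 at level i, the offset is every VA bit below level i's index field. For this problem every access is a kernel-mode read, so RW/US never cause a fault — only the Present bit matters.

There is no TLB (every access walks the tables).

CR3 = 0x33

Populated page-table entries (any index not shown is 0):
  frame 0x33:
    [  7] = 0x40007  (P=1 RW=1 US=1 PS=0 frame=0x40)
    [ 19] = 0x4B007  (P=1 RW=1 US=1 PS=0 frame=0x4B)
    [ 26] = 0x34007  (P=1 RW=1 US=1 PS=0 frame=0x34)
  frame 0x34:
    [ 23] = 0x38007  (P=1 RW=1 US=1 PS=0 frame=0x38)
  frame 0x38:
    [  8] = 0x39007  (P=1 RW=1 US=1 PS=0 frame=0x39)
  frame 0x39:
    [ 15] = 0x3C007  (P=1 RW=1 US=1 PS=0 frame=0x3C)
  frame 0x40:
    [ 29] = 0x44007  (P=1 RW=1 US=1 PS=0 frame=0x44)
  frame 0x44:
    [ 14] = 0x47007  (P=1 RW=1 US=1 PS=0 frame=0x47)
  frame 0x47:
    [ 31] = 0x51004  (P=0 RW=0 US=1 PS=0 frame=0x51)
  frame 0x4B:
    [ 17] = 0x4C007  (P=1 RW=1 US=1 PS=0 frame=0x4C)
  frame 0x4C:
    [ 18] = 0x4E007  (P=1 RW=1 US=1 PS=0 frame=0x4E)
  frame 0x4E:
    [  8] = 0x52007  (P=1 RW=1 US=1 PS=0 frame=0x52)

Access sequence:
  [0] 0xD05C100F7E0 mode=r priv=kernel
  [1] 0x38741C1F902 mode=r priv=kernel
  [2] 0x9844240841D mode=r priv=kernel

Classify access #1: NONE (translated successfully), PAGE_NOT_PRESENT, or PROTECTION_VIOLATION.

Trace:
#0 VA=0xD05C100F7E0 (r,kernel):
  L0 @0x33[26] → 0x34007  P=1,RW=1,US=1,PS=0
  L1 @0x34[23] → 0x38007  P=1,RW=1,US=1,PS=0
  L2 @0x38[8] → 0x39007  P=1,RW=1,US=1,PS=0
  L3 @0x39[15] → 0x3C007  P=1,RW=1,US=1,PS=0
  ⇒ phys 0x3C7E0  [4 reads]
#1 VA=0x38741C1F902 (r,kernel):
  L0 @0x33[7] → 0x40007  P=1,RW=1,US=1,PS=0
  L1 @0x40[29] → 0x44007  P=1,RW=1,US=1,PS=0
  L2 @0x44[14] → 0x47007  P=1,RW=1,US=1,PS=0
  L3 @0x47[31] → 0x51004  P=0,RW=0,US=1,PS=0
  → PAGE_NOT_PRESENT  (4 entries read)
#2 VA=0x9844240841D (r,kernel):
  L0 @0x33[19] → 0x4B007  P=1,RW=1,US=1,PS=0
  L1 @0x4B[17] → 0x4C007  P=1,RW=1,US=1,PS=0
  L2 @0x4C[18] → 0x4E007  P=1,RW=1,US=1,PS=0
  L3 @0x4E[8] → 0x52007  P=1,RW=1,US=1,PS=0
  ⇒ phys 0x5241D  [4 reads]

Access #1 fault: PAGE_NOT_PRESENT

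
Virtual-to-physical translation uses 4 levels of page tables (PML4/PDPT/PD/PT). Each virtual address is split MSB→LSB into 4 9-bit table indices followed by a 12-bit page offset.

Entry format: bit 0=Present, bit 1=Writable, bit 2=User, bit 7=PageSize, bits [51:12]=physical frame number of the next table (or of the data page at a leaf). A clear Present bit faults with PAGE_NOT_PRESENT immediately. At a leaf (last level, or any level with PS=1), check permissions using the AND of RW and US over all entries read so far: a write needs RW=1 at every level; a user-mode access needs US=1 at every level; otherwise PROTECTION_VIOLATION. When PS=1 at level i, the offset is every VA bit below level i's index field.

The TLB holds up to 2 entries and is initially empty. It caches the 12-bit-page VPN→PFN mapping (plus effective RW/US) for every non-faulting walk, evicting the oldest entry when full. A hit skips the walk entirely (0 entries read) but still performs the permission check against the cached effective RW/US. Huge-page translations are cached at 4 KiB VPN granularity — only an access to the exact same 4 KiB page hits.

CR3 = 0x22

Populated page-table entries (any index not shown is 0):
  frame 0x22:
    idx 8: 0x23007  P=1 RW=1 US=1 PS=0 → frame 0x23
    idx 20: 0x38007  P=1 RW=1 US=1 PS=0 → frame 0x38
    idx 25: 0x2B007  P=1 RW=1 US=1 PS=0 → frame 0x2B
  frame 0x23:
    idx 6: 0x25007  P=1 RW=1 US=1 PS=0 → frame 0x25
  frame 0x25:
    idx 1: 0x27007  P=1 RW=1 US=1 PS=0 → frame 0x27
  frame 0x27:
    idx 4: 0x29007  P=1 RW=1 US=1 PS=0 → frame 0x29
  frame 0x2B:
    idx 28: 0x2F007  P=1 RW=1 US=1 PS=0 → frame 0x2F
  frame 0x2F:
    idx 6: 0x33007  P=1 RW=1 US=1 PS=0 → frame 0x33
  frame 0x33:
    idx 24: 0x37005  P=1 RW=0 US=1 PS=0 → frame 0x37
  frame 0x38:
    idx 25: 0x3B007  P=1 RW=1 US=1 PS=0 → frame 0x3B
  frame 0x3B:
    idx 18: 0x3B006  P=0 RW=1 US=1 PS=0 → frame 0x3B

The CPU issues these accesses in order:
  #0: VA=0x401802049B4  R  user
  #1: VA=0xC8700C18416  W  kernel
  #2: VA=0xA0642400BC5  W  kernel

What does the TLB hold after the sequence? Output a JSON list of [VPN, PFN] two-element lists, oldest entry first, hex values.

Walk each access:
#0 VA=0x401802049B4 (r,user):
  lvl0: tbl 0x22, slot 8 ⇒ 0x23007 (P1/RW1/US1/PS0)
  lvl1: tbl 0x23, slot 6 ⇒ 0x25007 (P1/RW1/US1/PS0)
  lvl2: tbl 0x25, slot 1 ⇒ 0x27007 (P1/RW1/US1/PS0)
  lvl3: tbl 0x27, slot 4 ⇒ 0x29007 (P1/RW1/US1/PS0)
  → PA=0x299B4  (4 entries read)
#1 VA=0xC8700C18416 (w,kernel):
  lvl0: tbl 0x22, slot 25 ⇒ 0x2B007 (P1/RW1/US1/PS0)
  lvl1: tbl 0x2B, slot 28 ⇒ 0x2F007 (P1/RW1/US1/PS0)
  lvl2: tbl 0x2F, slot 6 ⇒ 0x33007 (P1/RW1/US1/PS0)
  lvl3: tbl 0x33, slot 24 ⇒ 0x37005 (P1/RW0/US1/PS0)
  → PROTECTION_VIOLATION  (4 entries read)
#2 VA=0xA0642400BC5 (w,kernel):
  lvl0: tbl 0x22, slot 20 ⇒ 0x38007 (P1/RW1/US1/PS0)
  lvl1: tbl 0x38, slot 25 ⇒ 0x3B007 (P1/RW1/US1/PS0)
  lvl2: tbl 0x3B, slot 18 ⇒ 0x3B006 (P0/RW1/US1/PS0)
  → PAGE_NOT_PRESENT  (3 entries read)

TLB: [["0x40180204", "0x29"]]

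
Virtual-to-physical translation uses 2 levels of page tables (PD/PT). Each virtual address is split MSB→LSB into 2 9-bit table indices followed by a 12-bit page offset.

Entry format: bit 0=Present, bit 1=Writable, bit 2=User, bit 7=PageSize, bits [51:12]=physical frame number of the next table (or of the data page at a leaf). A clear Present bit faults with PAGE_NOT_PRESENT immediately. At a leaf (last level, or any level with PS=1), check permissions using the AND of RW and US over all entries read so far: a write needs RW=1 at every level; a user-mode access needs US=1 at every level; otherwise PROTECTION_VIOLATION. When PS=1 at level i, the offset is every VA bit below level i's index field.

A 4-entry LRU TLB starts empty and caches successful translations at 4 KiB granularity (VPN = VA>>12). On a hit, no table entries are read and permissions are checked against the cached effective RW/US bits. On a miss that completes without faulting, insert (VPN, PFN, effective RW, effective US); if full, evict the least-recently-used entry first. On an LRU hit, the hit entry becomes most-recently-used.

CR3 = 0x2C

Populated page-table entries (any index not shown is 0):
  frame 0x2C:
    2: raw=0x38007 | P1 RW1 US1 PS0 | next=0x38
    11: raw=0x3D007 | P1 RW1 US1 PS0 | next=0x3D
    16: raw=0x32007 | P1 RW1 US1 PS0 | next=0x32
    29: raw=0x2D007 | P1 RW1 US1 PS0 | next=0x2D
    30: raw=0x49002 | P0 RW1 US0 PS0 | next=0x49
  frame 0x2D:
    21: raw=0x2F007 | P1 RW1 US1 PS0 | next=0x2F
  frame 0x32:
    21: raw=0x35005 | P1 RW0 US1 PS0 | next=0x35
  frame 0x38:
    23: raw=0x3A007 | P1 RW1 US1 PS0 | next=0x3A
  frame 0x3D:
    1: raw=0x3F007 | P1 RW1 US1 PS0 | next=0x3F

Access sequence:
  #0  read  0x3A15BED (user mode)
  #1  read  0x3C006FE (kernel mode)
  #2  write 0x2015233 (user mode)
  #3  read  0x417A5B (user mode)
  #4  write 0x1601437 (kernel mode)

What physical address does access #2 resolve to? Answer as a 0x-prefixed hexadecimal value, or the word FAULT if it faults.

Walk each access:
#0 VA=0x3A15BED (r,user):
  [0] read 0x2C idx=29: raw=0x2D007 flags P=1 W=1 U=1 S=0
  [1] read 0x2D idx=21: raw=0x2F007 flags P=1 W=1 U=1 S=0
  ⇒ phys 0x2FBED  [2 reads]
#1 VA=0x3C006FE (r,kernel):
  [0] read 0x2C idx=30: raw=0x49002 flags P=0 W=1 U=0 S=0
  ✗ PAGE_NOT_PRESENT  [1 reads]
#2 VA=0x2015233 (w,user):
  [0] read 0x2C idx=16: raw=0x32007 flags P=1 W=1 U=1 S=0
  [1] read 0x32 idx=21: raw=0x35005 flags P=1 W=0 U=1 S=0
  ✗ PROTECTION_VIOLATION  [2 reads]
#3 VA=0x417A5B (r,user):
  [0] read 0x2C idx=2: raw=0x38007 flags P=1 W=1 U=1 S=0
  [1] read 0x38 idx=23: raw=0x3A007 flags P=1 W=1 U=1 S=0
  ⇒ phys 0x3AA5B  [2 reads]
#4 VA=0x1601437 (w,kernel):
  [0] read 0x2C idx=11: raw=0x3D007 flags P=1 W=1 U=1 S=0
  [1] read 0x3D idx=1: raw=0x3F007 flags P=1 W=1 U=1 S=0
  ⇒ phys 0x3F437  [2 reads]

Access #2 PA: FAULT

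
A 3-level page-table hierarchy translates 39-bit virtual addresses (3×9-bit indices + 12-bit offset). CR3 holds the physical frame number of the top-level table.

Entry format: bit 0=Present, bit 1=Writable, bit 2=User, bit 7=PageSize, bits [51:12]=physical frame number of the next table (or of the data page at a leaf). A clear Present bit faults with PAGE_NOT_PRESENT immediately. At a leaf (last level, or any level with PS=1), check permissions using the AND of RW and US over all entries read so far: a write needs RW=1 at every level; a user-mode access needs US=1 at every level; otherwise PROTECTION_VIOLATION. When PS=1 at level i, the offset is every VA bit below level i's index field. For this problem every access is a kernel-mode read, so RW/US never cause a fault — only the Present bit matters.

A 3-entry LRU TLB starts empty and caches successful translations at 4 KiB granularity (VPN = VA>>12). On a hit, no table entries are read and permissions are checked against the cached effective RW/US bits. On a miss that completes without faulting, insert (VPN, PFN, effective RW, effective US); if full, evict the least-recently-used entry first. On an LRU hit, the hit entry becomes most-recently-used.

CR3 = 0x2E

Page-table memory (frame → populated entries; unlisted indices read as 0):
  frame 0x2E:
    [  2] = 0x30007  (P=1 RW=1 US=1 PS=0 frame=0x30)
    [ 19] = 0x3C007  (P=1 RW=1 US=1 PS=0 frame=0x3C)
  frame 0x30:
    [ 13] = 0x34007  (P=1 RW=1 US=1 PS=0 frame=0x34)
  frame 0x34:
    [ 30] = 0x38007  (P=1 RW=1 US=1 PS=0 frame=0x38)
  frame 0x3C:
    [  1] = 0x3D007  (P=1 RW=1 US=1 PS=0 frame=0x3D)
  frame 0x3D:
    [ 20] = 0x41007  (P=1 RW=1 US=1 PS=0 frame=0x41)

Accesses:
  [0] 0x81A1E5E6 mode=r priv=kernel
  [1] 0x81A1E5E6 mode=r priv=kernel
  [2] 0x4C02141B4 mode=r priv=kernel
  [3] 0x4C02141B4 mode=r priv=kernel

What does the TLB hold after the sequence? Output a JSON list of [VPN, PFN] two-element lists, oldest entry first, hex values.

Walk each access:
#0 VA=0x81A1E5E6 (r,kernel):
  L0: frame=0x2E idx=2 entry=0x30007 [P=1 RW=1 US=1 PS=0]
  L1: frame=0x30 idx=13 entry=0x34007 [P=1 RW=1 US=1 PS=0]
  L2: frame=0x34 idx=30 entry=0x38007 [P=1 RW=1 US=1 PS=0]
  ✓ 0x385E6  — 3 lookups
#1 VA=0x81A1E5E6 (r,kernel):
  TLB hit vpn=0x81A1E → PA=0x385E6
#2 VA=0x4C02141B4 (r,kernel):
  L0: frame=0x2E idx=19 entry=0x3C007 [P=1 RW=1 US=1 PS=0]
  L1: frame=0x3C idx=1 entry=0x3D007 [P=1 RW=1 US=1 PS=0]
  L2: frame=0x3D idx=20 entry=0x41007 [P=1 RW=1 US=1 PS=0]
  ✓ 0x411B4  — 3 lookups
#3 VA=0x4C02141B4 (r,kernel):
  TLB hit vpn=0x4C0214 → PA=0x411B4

TLB: [["0x81A1E", "0x38"], ["0x4C0214", "0x41"]]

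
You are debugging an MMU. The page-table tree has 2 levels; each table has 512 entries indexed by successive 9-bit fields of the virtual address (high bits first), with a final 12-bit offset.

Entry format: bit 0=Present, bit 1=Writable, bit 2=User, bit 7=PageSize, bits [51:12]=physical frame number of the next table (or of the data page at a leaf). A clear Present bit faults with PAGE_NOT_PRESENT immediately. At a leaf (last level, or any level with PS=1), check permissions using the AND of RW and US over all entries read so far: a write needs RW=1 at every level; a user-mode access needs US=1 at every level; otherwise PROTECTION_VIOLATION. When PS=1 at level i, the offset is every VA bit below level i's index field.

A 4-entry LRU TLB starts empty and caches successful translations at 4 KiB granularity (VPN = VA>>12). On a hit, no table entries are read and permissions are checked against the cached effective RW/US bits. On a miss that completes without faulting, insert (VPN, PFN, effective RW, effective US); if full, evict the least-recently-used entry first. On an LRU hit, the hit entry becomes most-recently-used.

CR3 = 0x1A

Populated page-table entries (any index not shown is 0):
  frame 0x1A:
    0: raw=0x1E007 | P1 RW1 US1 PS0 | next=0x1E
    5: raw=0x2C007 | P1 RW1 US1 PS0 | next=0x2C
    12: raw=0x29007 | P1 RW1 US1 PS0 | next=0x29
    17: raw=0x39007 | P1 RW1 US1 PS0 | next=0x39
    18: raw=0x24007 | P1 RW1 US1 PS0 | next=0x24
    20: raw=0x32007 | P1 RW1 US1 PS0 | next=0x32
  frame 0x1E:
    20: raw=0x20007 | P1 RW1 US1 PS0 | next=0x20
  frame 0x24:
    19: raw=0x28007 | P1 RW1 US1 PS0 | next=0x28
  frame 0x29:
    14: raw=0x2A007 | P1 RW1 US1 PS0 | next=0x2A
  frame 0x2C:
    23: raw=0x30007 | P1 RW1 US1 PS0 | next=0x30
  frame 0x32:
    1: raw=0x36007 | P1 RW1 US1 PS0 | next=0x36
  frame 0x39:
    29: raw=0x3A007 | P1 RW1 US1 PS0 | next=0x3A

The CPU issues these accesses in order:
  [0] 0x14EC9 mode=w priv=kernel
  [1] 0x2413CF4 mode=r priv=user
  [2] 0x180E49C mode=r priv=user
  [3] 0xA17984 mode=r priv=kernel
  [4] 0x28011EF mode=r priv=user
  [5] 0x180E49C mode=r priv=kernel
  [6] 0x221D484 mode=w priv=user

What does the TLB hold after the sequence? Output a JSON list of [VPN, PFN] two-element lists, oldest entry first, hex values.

Per-access translation:
#0 VA=0x14EC9 (w,kernel):
  L0 @0x1A[0] → 0x1E007  P=1,RW=1,US=1,PS=0
  L1 @0x1E[20] → 0x20007  P=1,RW=1,US=1,PS=0
  ✓ 0x20EC9  — 2 lookups
#1 VA=0x2413CF4 (r,user):
  L0 @0x1A[18] → 0x24007  P=1,RW=1,US=1,PS=0
  L1 @0x24[19] → 0x28007  P=1,RW=1,US=1,PS=0
  ✓ 0x28CF4  — 2 lookups
#2 VA=0x180E49C (r,user):
  L0 @0x1A[12] → 0x29007  P=1,RW=1,US=1,PS=0
  L1 @0x29[14] → 0x2A007  P=1,RW=1,US=1,PS=0
  ✓ 0x2A49C  — 2 lookups
#3 VA=0xA17984 (r,kernel):
  L0 @0x1A[5] → 0x2C007  P=1,RW=1,US=1,PS=0
  L1 @0x2C[23] → 0x30007  P=1,RW=1,US=1,PS=0
  ✓ 0x30984  — 2 lookups
#4 VA=0x28011EF (r,user):
  L0 @0x1A[20] → 0x32007  P=1,RW=1,US=1,PS=0
  L1 @0x32[1] → 0x36007  P=1,RW=1,US=1,PS=0
  ✓ 0x361EF  — 2 lookups
#5 VA=0x180E49C (r,kernel):
  TLB hit vpn=0x180E → PA=0x2A49C
#6 VA=0x221D484 (w,user):
  L0 @0x1A[17] → 0x39007  P=1,RW=1,US=1,PS=0
  L1 @0x39[29] → 0x3A007  P=1,RW=1,US=1,PS=0
  ✓ 0x3A484  — 2 lookups

TLB: [["0xA17", "0x30"], ["0x2801", "0x36"], ["0x180E", "0x2A"], ["0x221D", "0x3A"]]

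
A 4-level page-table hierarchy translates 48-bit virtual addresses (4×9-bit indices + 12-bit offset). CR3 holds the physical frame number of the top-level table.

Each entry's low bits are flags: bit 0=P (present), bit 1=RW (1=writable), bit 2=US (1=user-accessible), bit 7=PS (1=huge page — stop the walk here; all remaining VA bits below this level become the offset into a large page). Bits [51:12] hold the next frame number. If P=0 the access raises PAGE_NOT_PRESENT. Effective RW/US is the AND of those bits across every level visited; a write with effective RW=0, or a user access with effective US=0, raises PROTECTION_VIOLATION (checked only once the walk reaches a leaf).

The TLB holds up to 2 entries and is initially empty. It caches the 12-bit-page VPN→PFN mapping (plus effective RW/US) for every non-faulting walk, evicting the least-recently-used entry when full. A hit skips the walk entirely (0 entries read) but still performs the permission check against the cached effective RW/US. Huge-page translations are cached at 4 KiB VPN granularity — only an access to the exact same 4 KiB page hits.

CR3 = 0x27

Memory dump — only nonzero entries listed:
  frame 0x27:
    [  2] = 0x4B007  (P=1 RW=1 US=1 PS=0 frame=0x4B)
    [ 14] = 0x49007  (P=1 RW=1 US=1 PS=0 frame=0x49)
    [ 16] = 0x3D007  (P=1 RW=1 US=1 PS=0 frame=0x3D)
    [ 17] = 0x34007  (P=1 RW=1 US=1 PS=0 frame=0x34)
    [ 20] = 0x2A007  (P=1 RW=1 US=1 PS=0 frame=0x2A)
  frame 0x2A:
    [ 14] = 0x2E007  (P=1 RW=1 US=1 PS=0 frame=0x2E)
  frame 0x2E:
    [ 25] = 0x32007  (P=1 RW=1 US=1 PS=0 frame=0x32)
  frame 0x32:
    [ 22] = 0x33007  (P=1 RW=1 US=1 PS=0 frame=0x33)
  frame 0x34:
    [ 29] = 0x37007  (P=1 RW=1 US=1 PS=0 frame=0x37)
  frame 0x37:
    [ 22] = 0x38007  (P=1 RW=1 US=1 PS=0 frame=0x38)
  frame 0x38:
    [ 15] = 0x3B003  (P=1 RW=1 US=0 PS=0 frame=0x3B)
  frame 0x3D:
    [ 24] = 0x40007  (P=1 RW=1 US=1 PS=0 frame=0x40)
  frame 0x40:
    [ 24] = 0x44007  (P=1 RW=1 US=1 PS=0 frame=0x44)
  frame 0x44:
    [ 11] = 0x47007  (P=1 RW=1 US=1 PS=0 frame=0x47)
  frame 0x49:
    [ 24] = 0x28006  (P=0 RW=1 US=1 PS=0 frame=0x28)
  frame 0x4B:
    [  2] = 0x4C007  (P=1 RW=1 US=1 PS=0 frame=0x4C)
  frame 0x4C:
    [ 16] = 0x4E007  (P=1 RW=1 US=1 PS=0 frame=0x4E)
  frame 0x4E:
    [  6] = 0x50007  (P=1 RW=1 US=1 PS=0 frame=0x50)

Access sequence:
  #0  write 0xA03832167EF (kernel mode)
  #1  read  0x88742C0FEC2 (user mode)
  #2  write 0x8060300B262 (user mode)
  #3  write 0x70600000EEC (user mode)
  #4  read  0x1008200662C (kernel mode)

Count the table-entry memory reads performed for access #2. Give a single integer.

Per-access translation:
#0 VA=0xA03832167EF (w,kernel):
  [0] read 0x27 idx=20: raw=0x2A007 flags P=1 W=1 U=1 S=0
  [1] read 0x2A idx=14: raw=0x2E007 flags P=1 W=1 U=1 S=0
  [2] read 0x2E idx=25: raw=0x32007 flags P=1 W=1 U=1 S=0
  [3] read 0x32 idx=22: raw=0x33007 flags P=1 W=1 U=1 S=0
  → PA=0x337EF  (4 entries read)
#1 VA=0x88742C0FEC2 (r,user):
  [0] read 0x27 idx=17: raw=0x34007 flags P=1 W=1 U=1 S=0
  [1] read 0x34 idx=29: raw=0x37007 flags P=1 W=1 U=1 S=0
  [2] read 0x37 idx=22: raw=0x38007 flags P=1 W=1 U=1 S=0
  [3] read 0x38 idx=15: raw=0x3B003 flags P=1 W=1 U=0 S=0
  ⇒ fault: PROTECTION_VIOLATION  — 4 lookups
#2 VA=0x8060300B262 (w,user):
  [0] read 0x27 idx=16: raw=0x3D007 flags P=1 W=1 U=1 S=0
  [1] read 0x3D idx=24: raw=0x40007 flags P=1 W=1 U=1 S=0
  [2] read 0x40 idx=24: raw=0x44007 flags P=1 W=1 U=1 S=0
  [3] read 0x44 idx=11: raw=0x47007 flags P=1 W=1 U=1 S=0
  → PA=0x47262  (4 entries read)
#3 VA=0x70600000EEC (w,user):
  [0] read 0x27 idx=14: raw=0x49007 flags P=1 W=1 U=1 S=0
  [1] read 0x49 idx=24: raw=0x28006 flags P=0 W=1 U=1 S=0
  ⇒ fault: PAGE_NOT_PRESENT  — 2 lookups
#4 VA=0x1008200662C (r,kernel):
  [0] read 0x27 idx=2: raw=0x4B007 flags P=1 W=1 U=1 S=0
  [1] read 0x4B idx=2: raw=0x4C007 flags P=1 W=1 U=1 S=0
  [2] read 0x4C idx=16: raw=0x4E007 flags P=1 W=1 U=1 S=0
  [3] read 0x4E idx=6: raw=0x50007 flags P=1 W=1 U=1 S=0
  → PA=0x5062C  (4 entries read)

Entries read for #2: 4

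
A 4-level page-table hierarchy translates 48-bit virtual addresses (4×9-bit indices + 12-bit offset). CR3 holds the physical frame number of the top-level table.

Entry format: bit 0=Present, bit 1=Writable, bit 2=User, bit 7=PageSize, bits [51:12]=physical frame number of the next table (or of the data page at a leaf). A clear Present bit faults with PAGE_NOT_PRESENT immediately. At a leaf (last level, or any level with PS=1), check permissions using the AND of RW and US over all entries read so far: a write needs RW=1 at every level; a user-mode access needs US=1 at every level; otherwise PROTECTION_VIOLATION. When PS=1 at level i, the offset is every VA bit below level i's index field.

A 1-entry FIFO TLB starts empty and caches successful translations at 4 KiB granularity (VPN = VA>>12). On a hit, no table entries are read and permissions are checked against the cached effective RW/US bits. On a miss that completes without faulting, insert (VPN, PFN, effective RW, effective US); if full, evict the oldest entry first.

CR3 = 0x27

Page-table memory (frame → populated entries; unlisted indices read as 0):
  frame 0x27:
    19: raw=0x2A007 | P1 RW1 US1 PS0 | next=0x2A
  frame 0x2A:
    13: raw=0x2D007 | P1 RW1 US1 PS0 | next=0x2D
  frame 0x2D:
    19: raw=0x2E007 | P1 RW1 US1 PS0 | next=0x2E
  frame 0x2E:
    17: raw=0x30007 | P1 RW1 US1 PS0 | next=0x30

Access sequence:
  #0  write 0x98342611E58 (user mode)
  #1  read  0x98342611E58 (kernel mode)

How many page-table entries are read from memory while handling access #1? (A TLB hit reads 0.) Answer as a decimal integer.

Walk each access:
#0 VA=0x98342611E58 (w,user):
  L0 @0x27[19] → 0x2A007  P=1,RW=1,US=1,PS=0
  L1 @0x2A[13] → 0x2D007  P=1,RW=1,US=1,PS=0
  L2 @0x2D[19] → 0x2E007  P=1,RW=1,US=1,PS=0
  L3 @0x2E[17] → 0x30007  P=1,RW=1,US=1,PS=0
  ✓ 0x30E58  — 4 lookups
#1 VA=0x98342611E58 (r,kernel):
  TLB hit vpn=0x98342611 → PA=0x30E58

Entries read for #1: 0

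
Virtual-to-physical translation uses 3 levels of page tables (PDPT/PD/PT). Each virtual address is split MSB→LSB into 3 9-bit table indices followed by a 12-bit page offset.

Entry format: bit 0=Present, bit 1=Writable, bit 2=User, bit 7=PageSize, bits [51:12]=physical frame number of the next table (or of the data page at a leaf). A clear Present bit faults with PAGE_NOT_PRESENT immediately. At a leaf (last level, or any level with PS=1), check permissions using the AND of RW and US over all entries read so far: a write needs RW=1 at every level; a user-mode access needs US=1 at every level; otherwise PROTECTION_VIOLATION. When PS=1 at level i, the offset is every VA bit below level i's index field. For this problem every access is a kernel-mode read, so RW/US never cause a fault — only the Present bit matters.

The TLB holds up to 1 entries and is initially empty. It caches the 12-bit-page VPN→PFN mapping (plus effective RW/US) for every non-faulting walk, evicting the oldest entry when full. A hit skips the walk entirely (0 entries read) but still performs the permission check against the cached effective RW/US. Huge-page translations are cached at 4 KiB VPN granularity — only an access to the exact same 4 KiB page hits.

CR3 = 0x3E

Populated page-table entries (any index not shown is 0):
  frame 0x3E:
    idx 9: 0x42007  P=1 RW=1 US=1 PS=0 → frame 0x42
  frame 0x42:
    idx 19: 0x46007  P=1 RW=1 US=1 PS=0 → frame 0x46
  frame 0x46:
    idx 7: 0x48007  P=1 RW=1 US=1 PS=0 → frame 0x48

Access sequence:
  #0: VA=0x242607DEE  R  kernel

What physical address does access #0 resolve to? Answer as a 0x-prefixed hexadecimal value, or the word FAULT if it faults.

Per-access translation:
#0 VA=0x242607DEE (r,kernel):
  L0 @0x3E[9] → 0x42007  P=1,RW=1,US=1,PS=0
  L1 @0x42[19] → 0x46007  P=1,RW=1,US=1,PS=0
  L2 @0x46[7] → 0x48007  P=1,RW=1,US=1,PS=0
  ⇒ phys 0x48DEE  [3 reads]

Access #0 PA: 0x48DEE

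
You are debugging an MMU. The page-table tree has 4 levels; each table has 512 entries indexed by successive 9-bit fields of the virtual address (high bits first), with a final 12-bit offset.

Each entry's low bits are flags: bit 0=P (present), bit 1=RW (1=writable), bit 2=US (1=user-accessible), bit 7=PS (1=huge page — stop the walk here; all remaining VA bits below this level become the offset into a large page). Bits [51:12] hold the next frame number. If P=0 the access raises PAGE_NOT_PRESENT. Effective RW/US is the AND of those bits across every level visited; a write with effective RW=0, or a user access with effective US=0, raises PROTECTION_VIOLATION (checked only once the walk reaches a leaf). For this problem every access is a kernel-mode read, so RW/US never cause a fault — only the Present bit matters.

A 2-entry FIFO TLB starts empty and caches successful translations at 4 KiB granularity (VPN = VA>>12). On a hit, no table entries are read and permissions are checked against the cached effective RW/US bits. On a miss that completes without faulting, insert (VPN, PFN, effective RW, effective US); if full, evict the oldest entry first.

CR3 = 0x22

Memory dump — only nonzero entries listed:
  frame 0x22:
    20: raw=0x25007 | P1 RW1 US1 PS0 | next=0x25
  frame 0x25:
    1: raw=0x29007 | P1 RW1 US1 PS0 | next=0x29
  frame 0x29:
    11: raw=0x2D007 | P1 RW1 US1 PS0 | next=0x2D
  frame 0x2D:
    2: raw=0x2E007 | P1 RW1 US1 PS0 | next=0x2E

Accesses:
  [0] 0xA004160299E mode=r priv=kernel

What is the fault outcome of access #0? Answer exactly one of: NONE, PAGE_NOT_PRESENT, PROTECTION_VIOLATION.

Trace:
#0 VA=0xA004160299E (r,kernel):
  [0] read 0x22 idx=20: raw=0x25007 flags P=1 W=1 U=1 S=0
  [1] read 0x25 idx=1: raw=0x29007 flags P=1 W=1 U=1 S=0
  [2] read 0x29 idx=11: raw=0x2D007 flags P=1 W=1 U=1 S=0
  [3] read 0x2D idx=2: raw=0x2E007 flags P=1 W=1 U=1 S=0
  ⇒ phys 0x2E99E  [4 reads]

Access #0 fault: NONE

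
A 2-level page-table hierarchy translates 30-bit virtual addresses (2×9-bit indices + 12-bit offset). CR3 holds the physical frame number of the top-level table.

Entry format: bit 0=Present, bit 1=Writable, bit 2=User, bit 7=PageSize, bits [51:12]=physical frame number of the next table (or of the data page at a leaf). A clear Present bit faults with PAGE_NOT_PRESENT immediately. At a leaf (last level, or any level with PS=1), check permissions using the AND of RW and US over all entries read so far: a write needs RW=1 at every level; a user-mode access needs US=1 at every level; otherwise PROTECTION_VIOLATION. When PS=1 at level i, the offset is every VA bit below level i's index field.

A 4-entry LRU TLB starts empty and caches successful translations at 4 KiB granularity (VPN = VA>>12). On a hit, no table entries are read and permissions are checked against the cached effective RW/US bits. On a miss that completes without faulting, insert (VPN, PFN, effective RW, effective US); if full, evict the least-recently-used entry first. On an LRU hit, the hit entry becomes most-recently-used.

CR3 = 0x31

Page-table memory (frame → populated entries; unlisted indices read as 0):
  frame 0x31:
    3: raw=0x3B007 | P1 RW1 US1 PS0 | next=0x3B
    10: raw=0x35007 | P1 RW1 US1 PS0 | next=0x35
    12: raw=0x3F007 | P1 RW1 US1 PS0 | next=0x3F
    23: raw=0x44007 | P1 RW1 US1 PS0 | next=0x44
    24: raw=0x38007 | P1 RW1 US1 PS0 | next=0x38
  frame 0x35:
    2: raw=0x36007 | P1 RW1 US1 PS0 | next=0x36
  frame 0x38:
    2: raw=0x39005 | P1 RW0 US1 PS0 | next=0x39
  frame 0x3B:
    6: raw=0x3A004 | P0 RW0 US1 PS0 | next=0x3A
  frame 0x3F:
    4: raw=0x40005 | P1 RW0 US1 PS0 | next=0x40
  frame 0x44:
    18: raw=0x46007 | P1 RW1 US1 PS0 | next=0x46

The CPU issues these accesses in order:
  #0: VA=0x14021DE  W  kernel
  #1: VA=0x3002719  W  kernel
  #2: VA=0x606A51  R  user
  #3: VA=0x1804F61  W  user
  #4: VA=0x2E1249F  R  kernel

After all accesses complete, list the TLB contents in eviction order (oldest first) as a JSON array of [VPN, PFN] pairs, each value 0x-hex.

Trace:
#0 VA=0x14021DE (w,kernel):
  L0 @0x31[10] → 0x35007  P=1,RW=1,US=1,PS=0
  L1 @0x35[2] → 0x36007  P=1,RW=1,US=1,PS=0
  ⇒ phys 0x361DE  [2 reads]
#1 VA=0x3002719 (w,kernel):
  L0 @0x31[24] → 0x38007  P=1,RW=1,US=1,PS=0
  L1 @0x38[2] → 0x39005  P=1,RW=0,US=1,PS=0
  ✗ PROTECTION_VIOLATION  [2 reads]
#2 VA=0x606A51 (r,user):
  L0 @0x31[3] → 0x3B007  P=1,RW=1,US=1,PS=0
  L1 @0x3B[6] → 0x3A004  P=0,RW=0,US=1,PS=0
  ✗ PAGE_NOT_PRESENT  [2 reads]
#3 VA=0x1804F61 (w,user):
  L0 @0x31[12] → 0x3F007  P=1,RW=1,US=1,PS=0
  L1 @0x3F[4] → 0x40005  P=1,RW=0,US=1,PS=0
  ✗ PROTECTION_VIOLATION  [2 reads]
#4 VA=0x2E1249F (r,kernel):
  L0 @0x31[23] → 0x44007  P=1,RW=1,US=1,PS=0
  L1 @0x44[18] → 0x46007  P=1,RW=1,US=1,PS=0
  ⇒ phys 0x4649F  [2 reads]

TLB: [["0x1402", "0x36"], ["0x2E12", "0x46"]]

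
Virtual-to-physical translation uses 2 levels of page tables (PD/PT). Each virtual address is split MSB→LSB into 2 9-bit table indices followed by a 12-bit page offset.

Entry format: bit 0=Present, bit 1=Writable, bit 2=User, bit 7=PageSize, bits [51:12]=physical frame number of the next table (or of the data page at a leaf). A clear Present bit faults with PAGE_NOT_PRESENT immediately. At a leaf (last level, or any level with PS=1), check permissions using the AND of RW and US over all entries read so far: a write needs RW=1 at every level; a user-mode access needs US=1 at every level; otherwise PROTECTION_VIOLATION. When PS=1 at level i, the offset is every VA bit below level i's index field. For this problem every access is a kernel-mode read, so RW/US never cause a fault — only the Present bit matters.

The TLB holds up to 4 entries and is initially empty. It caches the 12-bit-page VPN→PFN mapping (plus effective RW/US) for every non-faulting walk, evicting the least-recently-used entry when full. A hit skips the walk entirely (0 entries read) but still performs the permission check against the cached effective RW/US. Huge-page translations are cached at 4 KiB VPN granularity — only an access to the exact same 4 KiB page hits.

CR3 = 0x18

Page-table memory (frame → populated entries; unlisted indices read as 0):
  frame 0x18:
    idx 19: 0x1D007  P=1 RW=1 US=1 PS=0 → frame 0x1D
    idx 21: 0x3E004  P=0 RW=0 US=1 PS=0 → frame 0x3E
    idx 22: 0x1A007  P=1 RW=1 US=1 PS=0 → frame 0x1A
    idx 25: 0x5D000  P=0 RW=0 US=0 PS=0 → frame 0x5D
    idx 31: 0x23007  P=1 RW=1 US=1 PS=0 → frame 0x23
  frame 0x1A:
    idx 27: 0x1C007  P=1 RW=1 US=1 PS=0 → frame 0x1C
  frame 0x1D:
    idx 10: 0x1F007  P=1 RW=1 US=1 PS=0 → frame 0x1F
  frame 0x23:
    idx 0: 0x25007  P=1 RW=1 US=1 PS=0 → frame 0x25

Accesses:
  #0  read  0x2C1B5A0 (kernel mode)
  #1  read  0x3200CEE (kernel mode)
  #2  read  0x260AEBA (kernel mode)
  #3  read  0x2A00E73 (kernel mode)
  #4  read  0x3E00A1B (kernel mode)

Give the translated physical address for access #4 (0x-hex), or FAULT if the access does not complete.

Walk each access:
#0 VA=0x2C1B5A0 (r,kernel):
  L0: frame=0x18 idx=22 entry=0x1A007 [P=1 RW=1 US=1 PS=0]
  L1: frame=0x1A idx=27 entry=0x1C007 [P=1 RW=1 US=1 PS=0]
  → PA=0x1C5A0  (2 entries read)
#1 VA=0x3200CEE (r,kernel):
  L0: frame=0x18 idx=25 entry=0x5D000 [P=0 RW=0 US=0 PS=0]
  ⇒ fault: PAGE_NOT_PRESENT  — 1 lookups
#2 VA=0x260AEBA (r,kernel):
  L0: frame=0x18 idx=19 entry=0x1D007 [P=1 RW=1 US=1 PS=0]
  L1: frame=0x1D idx=10 entry=0x1F007 [P=1 RW=1 US=1 PS=0]
  → PA=0x1FEBA  (2 entries read)
#3 VA=0x2A00E73 (r,kernel):
  L0: frame=0x18 idx=21 entry=0x3E004 [P=0 RW=0 US=1 PS=0]
  ⇒ fault: PAGE_NOT_PRESENT  — 1 lookups
#4 VA=0x3E00A1B (r,kernel):
  L0: frame=0x18 idx=31 entry=0x23007 [P=1 RW=1 US=1 PS=0]
  L1: frame=0x23 idx=0 entry=0x25007 [P=1 RW=1 US=1 PS=0]
  → PA=0x25A1B  (2 entries read)

Access #4 PA: 0x25A1B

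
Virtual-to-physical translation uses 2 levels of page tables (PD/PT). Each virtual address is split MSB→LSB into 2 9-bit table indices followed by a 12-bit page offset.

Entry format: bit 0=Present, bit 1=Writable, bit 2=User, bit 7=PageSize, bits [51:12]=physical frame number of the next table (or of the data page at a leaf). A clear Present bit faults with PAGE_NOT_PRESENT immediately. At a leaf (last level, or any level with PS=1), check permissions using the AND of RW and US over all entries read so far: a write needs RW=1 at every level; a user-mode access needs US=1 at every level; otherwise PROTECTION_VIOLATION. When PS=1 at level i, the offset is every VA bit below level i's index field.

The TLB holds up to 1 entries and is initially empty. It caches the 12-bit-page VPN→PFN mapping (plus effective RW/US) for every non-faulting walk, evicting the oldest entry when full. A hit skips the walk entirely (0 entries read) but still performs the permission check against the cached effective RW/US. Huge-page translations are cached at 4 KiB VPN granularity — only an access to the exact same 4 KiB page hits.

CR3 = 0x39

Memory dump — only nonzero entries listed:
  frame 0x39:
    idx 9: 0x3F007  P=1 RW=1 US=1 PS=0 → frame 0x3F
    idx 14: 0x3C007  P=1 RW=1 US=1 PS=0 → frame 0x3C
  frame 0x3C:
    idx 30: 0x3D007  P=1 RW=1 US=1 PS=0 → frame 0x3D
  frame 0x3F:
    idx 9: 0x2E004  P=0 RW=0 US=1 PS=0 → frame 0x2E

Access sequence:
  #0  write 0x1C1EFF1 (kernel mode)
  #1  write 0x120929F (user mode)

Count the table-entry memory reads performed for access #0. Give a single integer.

Trace:
#0 VA=0x1C1EFF1 (w,kernel):
  [0] read 0x39 idx=14: raw=0x3C007 flags P=1 W=1 U=1 S=0
  [1] read 0x3C idx=30: raw=0x3D007 flags P=1 W=1 U=1 S=0
  → PA=0x3DFF1  (2 entries read)
#1 VA=0x120929F (w,user):
  [0] read 0x39 idx=9: raw=0x3F007 flags P=1 W=1 U=1 S=0
  [1] read 0x3F idx=9: raw=0x2E004 flags P=0 W=0 U=1 S=0
  ⇒ fault: PAGE_NOT_PRESENT  — 2 lookups

Entries read for #0: 2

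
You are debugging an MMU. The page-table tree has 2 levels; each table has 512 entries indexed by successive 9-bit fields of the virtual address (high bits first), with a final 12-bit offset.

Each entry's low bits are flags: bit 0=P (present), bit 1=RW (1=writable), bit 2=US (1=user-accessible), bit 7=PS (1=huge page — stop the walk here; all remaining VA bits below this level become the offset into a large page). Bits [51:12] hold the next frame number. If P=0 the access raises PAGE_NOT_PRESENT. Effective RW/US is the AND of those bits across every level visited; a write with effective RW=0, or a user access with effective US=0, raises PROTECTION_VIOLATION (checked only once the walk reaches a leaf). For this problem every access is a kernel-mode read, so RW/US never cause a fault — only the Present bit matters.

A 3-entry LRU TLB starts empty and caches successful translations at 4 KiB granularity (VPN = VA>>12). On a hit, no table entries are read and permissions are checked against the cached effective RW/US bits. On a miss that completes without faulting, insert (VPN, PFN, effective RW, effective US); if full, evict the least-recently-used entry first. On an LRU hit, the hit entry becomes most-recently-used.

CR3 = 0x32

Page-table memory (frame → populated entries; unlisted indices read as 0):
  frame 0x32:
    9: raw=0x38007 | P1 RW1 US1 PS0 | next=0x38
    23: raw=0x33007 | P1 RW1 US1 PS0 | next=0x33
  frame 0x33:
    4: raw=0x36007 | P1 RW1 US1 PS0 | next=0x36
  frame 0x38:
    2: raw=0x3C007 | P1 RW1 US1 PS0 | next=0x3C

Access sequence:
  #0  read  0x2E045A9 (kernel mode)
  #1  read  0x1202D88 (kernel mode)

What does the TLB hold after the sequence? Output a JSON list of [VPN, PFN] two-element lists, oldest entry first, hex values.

Walk each access:
#0 VA=0x2E045A9 (r,kernel):
  lvl0: tbl 0x32, slot 23 ⇒ 0x33007 (P1/RW1/US1/PS0)
  lvl1: tbl 0x33, slot 4 ⇒ 0x36007 (P1/RW1/US1/PS0)
  ⇒ phys 0x365A9  [2 reads]
#1 VA=0x1202D88 (r,kernel):
  lvl0: tbl 0x32, slot 9 ⇒ 0x38007 (P1/RW1/US1/PS0)
  lvl1: tbl 0x38, slot 2 ⇒ 0x3C007 (P1/RW1/US1/PS0)
  ⇒ phys 0x3CD88  [2 reads]

TLB: [["0x2E04", "0x36"], ["0x1202", "0x3C"]]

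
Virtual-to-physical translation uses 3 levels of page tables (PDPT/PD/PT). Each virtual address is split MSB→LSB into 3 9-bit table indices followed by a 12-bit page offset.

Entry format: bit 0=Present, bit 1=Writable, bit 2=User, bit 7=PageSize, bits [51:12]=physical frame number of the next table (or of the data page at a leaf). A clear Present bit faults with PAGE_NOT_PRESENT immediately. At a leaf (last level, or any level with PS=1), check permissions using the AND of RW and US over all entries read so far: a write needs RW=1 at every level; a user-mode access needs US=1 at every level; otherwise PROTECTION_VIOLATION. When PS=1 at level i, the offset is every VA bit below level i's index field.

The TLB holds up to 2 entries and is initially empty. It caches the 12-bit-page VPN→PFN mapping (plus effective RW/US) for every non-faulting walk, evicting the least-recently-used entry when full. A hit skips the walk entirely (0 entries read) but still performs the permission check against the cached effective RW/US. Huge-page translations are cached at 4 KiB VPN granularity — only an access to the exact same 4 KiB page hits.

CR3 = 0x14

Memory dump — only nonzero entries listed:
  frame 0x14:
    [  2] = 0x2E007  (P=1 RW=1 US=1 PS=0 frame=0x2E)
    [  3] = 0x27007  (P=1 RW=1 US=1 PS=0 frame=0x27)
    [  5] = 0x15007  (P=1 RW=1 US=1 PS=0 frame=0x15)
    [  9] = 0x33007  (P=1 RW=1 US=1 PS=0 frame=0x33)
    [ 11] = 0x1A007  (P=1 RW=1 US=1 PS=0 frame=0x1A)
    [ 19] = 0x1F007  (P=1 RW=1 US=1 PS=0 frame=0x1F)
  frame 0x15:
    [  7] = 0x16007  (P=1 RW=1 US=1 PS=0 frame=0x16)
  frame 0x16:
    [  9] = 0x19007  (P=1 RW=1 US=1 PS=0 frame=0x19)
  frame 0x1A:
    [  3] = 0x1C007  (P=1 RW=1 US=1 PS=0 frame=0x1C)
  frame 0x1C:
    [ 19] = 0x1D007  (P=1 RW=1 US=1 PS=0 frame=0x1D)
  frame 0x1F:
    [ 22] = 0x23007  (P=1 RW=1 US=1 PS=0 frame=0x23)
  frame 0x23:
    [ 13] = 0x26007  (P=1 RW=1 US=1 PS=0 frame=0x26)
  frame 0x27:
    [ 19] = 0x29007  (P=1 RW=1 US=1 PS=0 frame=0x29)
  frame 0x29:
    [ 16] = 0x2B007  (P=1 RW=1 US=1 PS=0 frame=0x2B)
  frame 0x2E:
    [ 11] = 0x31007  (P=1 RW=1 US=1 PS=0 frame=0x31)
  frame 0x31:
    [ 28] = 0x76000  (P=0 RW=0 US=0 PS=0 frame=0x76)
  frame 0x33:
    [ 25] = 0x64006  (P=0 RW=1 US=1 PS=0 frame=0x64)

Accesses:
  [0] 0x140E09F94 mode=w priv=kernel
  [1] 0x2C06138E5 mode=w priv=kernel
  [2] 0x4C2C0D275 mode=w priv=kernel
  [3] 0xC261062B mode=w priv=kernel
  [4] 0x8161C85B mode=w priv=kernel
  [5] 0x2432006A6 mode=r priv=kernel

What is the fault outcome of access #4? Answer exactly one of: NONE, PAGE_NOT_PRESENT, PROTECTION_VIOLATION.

Trace:
#0 VA=0x140E09F94 (w,kernel):
  [0] read 0x14 idx=5: raw=0x15007 flags P=1 W=1 U=1 S=0
  [1] read 0x15 idx=7: raw=0x16007 flags P=1 W=1 U=1 S=0
  [2] read 0x16 idx=9: raw=0x19007 flags P=1 W=1 U=1 S=0
  → PA=0x19F94  (3 entries read)
#1 VA=0x2C06138E5 (w,kernel):
  [0] read 0x14 idx=11: raw=0x1A007 flags P=1 W=1 U=1 S=0
  [1] read 0x1A idx=3: raw=0x1C007 flags P=1 W=1 U=1 S=0
  [2] read 0x1C idx=19: raw=0x1D007 flags P=1 W=1 U=1 S=0
  → PA=0x1D8E5  (3 entries read)
#2 VA=0x4C2C0D275 (w,kernel):
  [0] read 0x14 idx=19: raw=0x1F007 flags P=1 W=1 U=1 S=0
  [1] read 0x1F idx=22: raw=0x23007 flags P=1 W=1 U=1 S=0
  [2] read 0x23 idx=13: raw=0x26007 flags P=1 W=1 U=1 S=0
  → PA=0x26275  (3 entries read)
#3 VA=0xC261062B (w,kernel):
  [0] read 0x14 idx=3: raw=0x27007 flags P=1 W=1 U=1 S=0
  [1] read 0x27 idx=19: raw=0x29007 flags P=1 W=1 U=1 S=0
  [2] read 0x29 idx=16: raw=0x2B007 flags P=1 W=1 U=1 S=0
  → PA=0x2B62B  (3 entries read)
#4 VA=0x8161C85B (w,kernel):
  [0] read 0x14 idx=2: raw=0x2E007 flags P=1 W=1 U=1 S=0
  [1] read 0x2E idx=11: raw=0x31007 flags P=1 W=1 U=1 S=0
  [2] read 0x31 idx=28: raw=0x76000 flags P=0 W=0 U=0 S=0
  → PAGE_NOT_PRESENT  (3 entries read)
#5 VA=0x2432006A6 (r,kernel):
  [0] read 0x14 idx=9: raw=0x33007 flags P=1 W=1 U=1 S=0
  [1] read 0x33 idx=25: raw=0x64006 flags P=0 W=1 U=1 S=0
  → PAGE_NOT_PRESENT  (2 entries read)

Access #4 fault: PAGE_NOT_PRESENT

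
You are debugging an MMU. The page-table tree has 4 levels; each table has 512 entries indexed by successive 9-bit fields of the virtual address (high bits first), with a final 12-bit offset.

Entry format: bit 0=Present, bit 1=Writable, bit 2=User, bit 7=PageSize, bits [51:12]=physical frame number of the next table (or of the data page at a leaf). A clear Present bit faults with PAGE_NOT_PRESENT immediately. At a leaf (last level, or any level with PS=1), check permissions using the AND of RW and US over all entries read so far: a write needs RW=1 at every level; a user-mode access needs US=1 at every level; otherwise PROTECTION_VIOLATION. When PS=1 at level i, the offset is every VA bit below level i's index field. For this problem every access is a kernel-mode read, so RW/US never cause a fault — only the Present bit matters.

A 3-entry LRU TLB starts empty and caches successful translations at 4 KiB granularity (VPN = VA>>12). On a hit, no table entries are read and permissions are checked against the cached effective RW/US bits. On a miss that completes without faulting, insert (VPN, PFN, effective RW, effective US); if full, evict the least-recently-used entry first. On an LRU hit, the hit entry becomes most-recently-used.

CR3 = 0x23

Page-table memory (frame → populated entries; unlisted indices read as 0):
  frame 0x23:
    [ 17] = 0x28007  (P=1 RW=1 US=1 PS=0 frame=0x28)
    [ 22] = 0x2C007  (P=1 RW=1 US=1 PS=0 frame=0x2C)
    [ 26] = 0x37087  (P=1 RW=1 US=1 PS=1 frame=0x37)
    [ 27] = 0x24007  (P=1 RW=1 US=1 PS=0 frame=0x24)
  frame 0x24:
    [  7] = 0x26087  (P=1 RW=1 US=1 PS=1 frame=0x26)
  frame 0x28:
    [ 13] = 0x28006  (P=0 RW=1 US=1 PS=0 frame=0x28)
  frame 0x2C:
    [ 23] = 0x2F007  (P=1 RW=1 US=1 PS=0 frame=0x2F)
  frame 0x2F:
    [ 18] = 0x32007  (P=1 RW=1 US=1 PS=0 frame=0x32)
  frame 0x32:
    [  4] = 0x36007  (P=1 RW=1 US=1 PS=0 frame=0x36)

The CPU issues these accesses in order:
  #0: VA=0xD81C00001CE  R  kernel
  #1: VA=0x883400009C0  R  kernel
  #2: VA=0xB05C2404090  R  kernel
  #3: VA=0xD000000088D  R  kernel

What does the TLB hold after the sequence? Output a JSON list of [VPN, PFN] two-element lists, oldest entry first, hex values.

Per-access translation:
#0 VA=0xD81C00001CE (r,kernel):
  [0] read 0x23 idx=27: raw=0x24007 flags P=1 W=1 U=1 S=0
  [1] read 0x24 idx=7: raw=0x26087 flags P=1 W=1 U=1 S=1
  → PA=0x261CE (huge @L1)  (2 entries read)
#1 VA=0x883400009C0 (r,kernel):
  [0] read 0x23 idx=17: raw=0x28007 flags P=1 W=1 U=1 S=0
  [1] read 0x28 idx=13: raw=0x28006 flags P=0 W=1 U=1 S=0
  → PAGE_NOT_PRESENT  (2 entries read)
#2 VA=0xB05C2404090 (r,kernel):
  [0] read 0x23 idx=22: raw=0x2C007 flags P=1 W=1 U=1 S=0
  [1] read 0x2C idx=23: raw=0x2F007 flags P=1 W=1 U=1 S=0
  [2] read 0x2F idx=18: raw=0x32007 flags P=1 W=1 U=1 S=0
  [3] read 0x32 idx=4: raw=0x36007 flags P=1 W=1 U=1 S=0
  → PA=0x36090  (4 entries read)
#3 VA=0xD000000088D (r,kernel):
  [0] read 0x23 idx=26: raw=0x37087 flags P=1 W=1 U=1 S=1
  → PA=0x3788D (huge @L0)  (1 entries read)

TLB: [["0xD81C0000", "0x26"], ["0xB05C2404", "0x36"], ["0xD0000000", "0x37"]]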